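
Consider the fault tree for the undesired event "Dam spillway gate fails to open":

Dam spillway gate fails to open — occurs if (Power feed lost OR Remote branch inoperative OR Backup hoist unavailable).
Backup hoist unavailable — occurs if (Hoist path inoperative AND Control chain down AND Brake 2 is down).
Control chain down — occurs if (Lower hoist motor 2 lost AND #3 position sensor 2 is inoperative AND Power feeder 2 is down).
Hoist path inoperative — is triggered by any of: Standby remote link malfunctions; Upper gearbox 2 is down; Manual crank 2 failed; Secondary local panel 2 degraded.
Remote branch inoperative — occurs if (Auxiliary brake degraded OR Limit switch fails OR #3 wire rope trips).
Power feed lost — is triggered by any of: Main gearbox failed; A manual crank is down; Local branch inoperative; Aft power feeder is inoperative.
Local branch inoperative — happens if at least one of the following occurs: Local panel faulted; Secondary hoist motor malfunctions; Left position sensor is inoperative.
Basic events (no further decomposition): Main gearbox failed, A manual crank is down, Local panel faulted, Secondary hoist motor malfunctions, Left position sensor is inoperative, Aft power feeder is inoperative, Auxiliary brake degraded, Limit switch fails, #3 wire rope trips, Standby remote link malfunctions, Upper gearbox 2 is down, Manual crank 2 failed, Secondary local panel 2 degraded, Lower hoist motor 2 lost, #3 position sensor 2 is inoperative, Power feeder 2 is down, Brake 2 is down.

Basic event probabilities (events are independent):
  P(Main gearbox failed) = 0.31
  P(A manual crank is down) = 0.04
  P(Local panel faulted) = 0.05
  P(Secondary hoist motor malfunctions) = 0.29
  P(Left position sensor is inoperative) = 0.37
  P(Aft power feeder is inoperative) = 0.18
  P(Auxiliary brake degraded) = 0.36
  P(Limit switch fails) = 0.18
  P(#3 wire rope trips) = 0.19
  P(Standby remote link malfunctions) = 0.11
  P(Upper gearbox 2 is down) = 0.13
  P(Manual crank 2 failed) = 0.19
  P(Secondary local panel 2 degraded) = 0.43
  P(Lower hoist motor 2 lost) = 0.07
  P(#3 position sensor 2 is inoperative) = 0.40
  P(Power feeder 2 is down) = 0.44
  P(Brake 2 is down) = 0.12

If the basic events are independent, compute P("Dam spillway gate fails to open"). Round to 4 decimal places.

0.9020

P(Local branch inoperative) [OR] = 1 − (1−0.05) × (1−0.29) × (1−0.37) = 0.575065
P(Power feed lost) [OR] = 1 − (1−0.31) × (1−0.04) × (1−0.575065) × (1−0.18) = 0.769189
P(Remote branch inoperative) [OR] = 1 − (1−0.36) × (1−0.18) × (1−0.19) = 0.574912
P(Hoist path inoperative) [OR] = 1 − (1−0.11) × (1−0.13) × (1−0.19) × (1−0.43) = 0.642506
P(Control chain down) [AND] = 0.07 × 0.40 × 0.44 = 0.012320
P(Backup hoist unavailable) [AND] = 0.642506 × 0.012320 × 0.12 = 0.000950
P(Dam spillway gate fails to open) [OR] = 1 − (1−0.769189) × (1−0.574912) × (1−0.000950) = 0.901978
Rounded to 4 decimal places: P(Dam spillway gate fails to open) ≈ 0.9020.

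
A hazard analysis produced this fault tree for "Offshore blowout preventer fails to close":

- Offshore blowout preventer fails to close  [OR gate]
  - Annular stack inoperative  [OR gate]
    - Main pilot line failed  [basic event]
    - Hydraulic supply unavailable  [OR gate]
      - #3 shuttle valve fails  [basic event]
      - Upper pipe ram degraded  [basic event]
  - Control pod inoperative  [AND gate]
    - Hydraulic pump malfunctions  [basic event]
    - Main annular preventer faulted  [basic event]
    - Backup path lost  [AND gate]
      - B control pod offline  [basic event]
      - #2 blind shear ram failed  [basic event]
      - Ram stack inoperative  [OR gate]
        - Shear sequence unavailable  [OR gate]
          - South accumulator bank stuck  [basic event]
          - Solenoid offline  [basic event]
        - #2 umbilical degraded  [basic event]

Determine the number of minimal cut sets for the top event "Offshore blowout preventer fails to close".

Hydraulic supply unavailable [OR]: union of children's cut sets → 2 cut set(s).
Annular stack inoperative [OR]: union of children's cut sets → 3 cut set(s).
Shear sequence unavailable [OR]: union of children's cut sets → 2 cut set(s).
Ram stack inoperative [OR]: union of children's cut sets → 3 cut set(s).
Backup path lost [AND]: one cut set from each child combined → 1 × 1 × 3 = 3 cut set(s).
Control pod inoperative [AND]: one cut set from each child combined → 1 × 1 × 3 = 3 cut set(s).
Offshore blowout preventer fails to close [OR]: union of children's cut sets → 6 cut set(s).
Minimal cut sets: {Main pilot line failed}; {#3 shuttle valve fails}; {Upper pipe ram degraded}; {#2 blind shear ram failed, B control pod offline, Hydraulic pump malfunctions, Main annular preventer faulted, South accumulator bank stuck}; {#2 blind shear ram failed, B control pod offline, Hydraulic pump malfunctions, Main annular preventer faulted, Solenoid offline}; {#2 blind shear ram failed, #2 umbilical degraded, B control pod offline, Hydraulic pump malfunctions, Main annular preventer faulted}.

6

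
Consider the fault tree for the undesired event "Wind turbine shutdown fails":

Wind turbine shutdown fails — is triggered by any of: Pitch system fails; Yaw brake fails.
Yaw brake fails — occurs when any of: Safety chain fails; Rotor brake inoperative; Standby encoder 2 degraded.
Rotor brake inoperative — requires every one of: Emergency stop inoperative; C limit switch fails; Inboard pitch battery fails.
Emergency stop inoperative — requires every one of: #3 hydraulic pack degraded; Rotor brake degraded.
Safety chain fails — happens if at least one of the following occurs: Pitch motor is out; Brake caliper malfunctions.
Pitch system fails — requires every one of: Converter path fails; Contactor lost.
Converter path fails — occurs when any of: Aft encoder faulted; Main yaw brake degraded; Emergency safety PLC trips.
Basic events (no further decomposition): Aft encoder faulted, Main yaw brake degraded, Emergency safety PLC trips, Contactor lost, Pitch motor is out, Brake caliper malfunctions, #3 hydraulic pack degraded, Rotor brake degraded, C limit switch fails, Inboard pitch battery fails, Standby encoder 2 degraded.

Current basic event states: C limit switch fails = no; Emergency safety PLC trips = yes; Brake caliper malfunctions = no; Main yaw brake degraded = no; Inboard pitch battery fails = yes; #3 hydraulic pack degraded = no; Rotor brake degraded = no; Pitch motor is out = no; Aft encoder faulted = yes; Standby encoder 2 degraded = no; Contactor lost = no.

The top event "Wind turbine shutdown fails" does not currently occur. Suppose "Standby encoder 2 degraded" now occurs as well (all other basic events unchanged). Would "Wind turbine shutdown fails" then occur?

Yes

Counterfactual: set "Standby encoder 2 degraded" to occurred.
Converter path fails [OR]: Aft encoder faulted=occurs, Main yaw brake degraded=not, Emergency safety PLC trips=occurs → at least one input occurs → occurs.
Pitch system fails [AND]: Converter path fails=occurs, Contactor lost=not → not all inputs occur → does not occur.
Safety chain fails [OR]: Pitch motor is out=not, Brake caliper malfunctions=not → no input occurs → does not occur.
Emergency stop inoperative [AND]: #3 hydraulic pack degraded=not, Rotor brake degraded=not → not all inputs occur → does not occur.
Rotor brake inoperative [AND]: Emergency stop inoperative=not, C limit switch fails=not, Inboard pitch battery fails=occurs → not all inputs occur → does not occur.
Yaw brake fails [OR]: Safety chain fails=not, Rotor brake inoperative=not, Standby encoder 2 degraded=occurs → at least one input occurs → occurs.
Wind turbine shutdown fails [OR]: Pitch system fails=not, Yaw brake fails=occurs → at least one input occurs → occurs.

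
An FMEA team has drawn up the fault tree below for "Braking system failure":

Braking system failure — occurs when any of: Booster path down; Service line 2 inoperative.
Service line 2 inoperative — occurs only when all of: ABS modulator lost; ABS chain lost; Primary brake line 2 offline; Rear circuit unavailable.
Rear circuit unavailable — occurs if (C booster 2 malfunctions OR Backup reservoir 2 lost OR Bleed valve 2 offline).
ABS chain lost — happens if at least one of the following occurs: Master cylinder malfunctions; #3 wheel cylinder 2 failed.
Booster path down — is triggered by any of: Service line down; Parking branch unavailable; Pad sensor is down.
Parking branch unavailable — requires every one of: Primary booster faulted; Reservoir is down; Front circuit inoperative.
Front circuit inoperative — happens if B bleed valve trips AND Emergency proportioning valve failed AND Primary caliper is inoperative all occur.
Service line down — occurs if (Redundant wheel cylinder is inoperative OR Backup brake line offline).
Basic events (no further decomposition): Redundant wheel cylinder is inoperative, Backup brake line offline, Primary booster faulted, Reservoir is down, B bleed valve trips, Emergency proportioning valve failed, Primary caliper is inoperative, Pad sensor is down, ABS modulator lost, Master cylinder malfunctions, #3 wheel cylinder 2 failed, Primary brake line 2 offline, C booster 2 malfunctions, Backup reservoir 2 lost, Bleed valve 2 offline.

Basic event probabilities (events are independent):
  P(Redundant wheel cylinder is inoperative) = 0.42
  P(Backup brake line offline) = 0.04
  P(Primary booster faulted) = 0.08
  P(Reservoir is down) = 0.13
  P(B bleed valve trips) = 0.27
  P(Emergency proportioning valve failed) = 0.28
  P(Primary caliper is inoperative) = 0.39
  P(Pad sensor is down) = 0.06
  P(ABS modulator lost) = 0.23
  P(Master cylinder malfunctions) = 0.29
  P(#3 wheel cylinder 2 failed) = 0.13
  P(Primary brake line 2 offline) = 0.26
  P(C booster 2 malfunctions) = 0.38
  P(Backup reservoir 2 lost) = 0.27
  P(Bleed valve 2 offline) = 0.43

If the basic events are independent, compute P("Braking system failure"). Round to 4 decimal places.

0.4856

P(Service line down) [OR] = 1 − (1−0.42) × (1−0.04) = 0.443200
P(Front circuit inoperative) [AND] = 0.27 × 0.28 × 0.39 = 0.029484
P(Parking branch unavailable) [AND] = 0.08 × 0.13 × 0.029484 = 0.000307
P(Booster path down) [OR] = 1 − (1−0.443200) × (1−0.000307) × (1−0.06) = 0.476769
P(ABS chain lost) [OR] = 1 − (1−0.29) × (1−0.13) = 0.382300
P(Rear circuit unavailable) [OR] = 1 − (1−0.38) × (1−0.27) × (1−0.43) = 0.742018
P(Service line 2 inoperative) [AND] = 0.23 × 0.382300 × 0.26 × 0.742018 = 0.016964
P(Braking system failure) [OR] = 1 − (1−0.476769) × (1−0.016964) = 0.485645
Rounded to 4 decimal places: P(Braking system failure) ≈ 0.4856.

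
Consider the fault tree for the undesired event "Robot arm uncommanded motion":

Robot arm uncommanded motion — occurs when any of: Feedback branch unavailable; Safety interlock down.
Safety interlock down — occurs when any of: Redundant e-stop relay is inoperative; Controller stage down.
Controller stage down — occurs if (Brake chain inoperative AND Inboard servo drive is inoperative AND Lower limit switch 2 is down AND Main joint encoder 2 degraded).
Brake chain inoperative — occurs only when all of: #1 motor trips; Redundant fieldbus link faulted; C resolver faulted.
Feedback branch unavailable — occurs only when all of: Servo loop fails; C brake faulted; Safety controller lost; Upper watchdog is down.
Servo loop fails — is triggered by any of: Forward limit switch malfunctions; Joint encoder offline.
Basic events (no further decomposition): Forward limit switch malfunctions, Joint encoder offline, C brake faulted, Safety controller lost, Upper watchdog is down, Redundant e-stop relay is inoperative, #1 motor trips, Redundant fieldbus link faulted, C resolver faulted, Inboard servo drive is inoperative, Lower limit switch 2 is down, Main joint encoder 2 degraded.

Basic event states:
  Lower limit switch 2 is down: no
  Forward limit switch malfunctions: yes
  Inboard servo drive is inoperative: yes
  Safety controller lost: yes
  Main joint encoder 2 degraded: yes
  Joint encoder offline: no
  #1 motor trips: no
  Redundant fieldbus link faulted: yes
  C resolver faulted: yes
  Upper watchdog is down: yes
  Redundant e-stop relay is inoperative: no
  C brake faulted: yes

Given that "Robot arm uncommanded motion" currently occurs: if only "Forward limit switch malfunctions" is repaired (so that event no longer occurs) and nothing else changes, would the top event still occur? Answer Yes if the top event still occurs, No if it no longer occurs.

Counterfactual: set "Forward limit switch malfunctions" to not occurred.
Servo loop fails [OR]: Forward limit switch malfunctions=not, Joint encoder offline=not → no input occurs → does not occur.
Feedback branch unavailable [AND]: Servo loop fails=not, C brake faulted=occurs, Safety controller lost=occurs, Upper watchdog is down=occurs → not all inputs occur → does not occur.
Brake chain inoperative [AND]: #1 motor trips=not, Redundant fieldbus link faulted=occurs, C resolver faulted=occurs → not all inputs occur → does not occur.
Controller stage down [AND]: Brake chain inoperative=not, Inboard servo drive is inoperative=occurs, Lower limit switch 2 is down=not, Main joint encoder 2 degraded=occurs → not all inputs occur → does not occur.
Safety interlock down [OR]: Redundant e-stop relay is inoperative=not, Controller stage down=not → no input occurs → does not occur.
Robot arm uncommanded motion [OR]: Feedback branch unavailable=not, Safety interlock down=not → no input occurs → does not occur.

No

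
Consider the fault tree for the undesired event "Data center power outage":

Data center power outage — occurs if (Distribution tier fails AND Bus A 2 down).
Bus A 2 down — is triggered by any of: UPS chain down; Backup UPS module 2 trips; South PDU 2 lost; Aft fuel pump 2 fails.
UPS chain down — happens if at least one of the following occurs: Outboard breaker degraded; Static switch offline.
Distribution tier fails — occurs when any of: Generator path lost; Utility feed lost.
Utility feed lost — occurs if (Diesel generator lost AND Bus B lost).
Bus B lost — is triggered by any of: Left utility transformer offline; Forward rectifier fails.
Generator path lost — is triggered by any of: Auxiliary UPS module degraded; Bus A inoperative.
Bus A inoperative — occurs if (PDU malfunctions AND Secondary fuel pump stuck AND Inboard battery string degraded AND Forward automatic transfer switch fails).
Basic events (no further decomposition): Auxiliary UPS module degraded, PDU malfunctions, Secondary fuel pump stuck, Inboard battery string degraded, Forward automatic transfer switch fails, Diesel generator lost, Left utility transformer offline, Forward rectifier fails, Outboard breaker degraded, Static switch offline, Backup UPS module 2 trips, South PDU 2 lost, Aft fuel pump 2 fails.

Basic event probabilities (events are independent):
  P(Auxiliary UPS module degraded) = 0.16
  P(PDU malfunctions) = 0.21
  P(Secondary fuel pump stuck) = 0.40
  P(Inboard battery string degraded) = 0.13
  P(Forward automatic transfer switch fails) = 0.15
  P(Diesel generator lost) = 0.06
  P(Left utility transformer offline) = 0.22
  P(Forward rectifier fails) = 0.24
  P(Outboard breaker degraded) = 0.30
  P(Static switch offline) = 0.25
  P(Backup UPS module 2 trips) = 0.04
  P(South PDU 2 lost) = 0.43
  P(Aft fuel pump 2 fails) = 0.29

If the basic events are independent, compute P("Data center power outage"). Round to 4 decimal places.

P(Bus A inoperative) [AND] = 0.21 × 0.40 × 0.13 × 0.15 = 0.001638
P(Generator path lost) [OR] = 1 − (1−0.16) × (1−0.001638) = 0.161376
P(Bus B lost) [OR] = 1 − (1−0.22) × (1−0.24) = 0.407200
P(Utility feed lost) [AND] = 0.06 × 0.407200 = 0.024432
P(Distribution tier fails) [OR] = 1 − (1−0.161376) × (1−0.024432) = 0.181865
P(UPS chain down) [OR] = 1 − (1−0.30) × (1−0.25) = 0.475000
P(Bus A 2 down) [OR] = 1 − (1−0.475000) × (1−0.04) × (1−0.43) × (1−0.29) = 0.796031
P(Data center power outage) [AND] = 0.181865 × 0.796031 = 0.144770
Rounded to 4 decimal places: P(Data center power outage) ≈ 0.1448.

0.1448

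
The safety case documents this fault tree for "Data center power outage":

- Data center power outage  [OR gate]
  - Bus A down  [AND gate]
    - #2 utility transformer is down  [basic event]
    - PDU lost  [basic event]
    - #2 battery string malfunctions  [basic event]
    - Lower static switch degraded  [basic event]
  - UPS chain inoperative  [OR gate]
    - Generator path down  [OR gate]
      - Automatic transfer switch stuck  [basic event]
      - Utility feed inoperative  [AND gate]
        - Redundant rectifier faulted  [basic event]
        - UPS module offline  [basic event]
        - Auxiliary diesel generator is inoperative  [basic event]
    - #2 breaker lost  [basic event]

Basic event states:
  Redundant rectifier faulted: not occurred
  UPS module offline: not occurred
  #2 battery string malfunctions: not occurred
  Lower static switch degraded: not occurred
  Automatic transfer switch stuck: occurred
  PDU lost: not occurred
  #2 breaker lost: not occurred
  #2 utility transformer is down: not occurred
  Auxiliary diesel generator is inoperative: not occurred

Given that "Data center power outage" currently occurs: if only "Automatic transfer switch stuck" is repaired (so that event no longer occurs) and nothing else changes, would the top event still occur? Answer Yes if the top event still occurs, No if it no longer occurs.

No

Counterfactual: set "Automatic transfer switch stuck" to not occurred.
Bus A down [AND]: #2 utility transformer is down=not, PDU lost=not, #2 battery string malfunctions=not, Lower static switch degraded=not → not all inputs occur → does not occur.
Utility feed inoperative [AND]: Redundant rectifier faulted=not, UPS module offline=not, Auxiliary diesel generator is inoperative=not → not all inputs occur → does not occur.
Generator path down [OR]: Automatic transfer switch stuck=not, Utility feed inoperative=not → no input occurs → does not occur.
UPS chain inoperative [OR]: Generator path down=not, #2 breaker lost=not → no input occurs → does not occur.
Data center power outage [OR]: Bus A down=not, UPS chain inoperative=not → no input occurs → does not occur.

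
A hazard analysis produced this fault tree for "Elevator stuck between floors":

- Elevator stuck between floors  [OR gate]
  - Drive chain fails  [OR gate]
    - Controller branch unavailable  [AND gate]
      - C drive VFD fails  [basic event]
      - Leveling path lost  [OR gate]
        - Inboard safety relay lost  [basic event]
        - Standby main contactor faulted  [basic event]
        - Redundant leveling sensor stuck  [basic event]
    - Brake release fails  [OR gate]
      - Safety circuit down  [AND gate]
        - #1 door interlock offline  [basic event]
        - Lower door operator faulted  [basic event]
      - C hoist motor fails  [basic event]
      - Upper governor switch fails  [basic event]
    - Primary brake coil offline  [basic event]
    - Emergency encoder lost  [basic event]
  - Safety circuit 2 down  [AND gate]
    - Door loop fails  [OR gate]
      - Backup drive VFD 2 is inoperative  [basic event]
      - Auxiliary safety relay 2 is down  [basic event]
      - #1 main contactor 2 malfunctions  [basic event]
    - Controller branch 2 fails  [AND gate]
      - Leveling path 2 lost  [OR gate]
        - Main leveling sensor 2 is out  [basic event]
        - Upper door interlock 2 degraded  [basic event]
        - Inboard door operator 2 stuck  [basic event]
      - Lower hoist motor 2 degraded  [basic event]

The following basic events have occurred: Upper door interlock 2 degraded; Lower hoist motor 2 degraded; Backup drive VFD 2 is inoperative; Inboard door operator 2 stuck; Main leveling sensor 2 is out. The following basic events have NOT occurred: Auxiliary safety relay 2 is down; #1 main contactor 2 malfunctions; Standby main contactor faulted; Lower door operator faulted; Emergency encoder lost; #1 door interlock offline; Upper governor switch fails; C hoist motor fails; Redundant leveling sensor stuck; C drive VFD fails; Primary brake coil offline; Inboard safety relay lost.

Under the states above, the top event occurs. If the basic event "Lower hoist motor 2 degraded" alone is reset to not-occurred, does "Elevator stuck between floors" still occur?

No

Counterfactual: set "Lower hoist motor 2 degraded" to not occurred.
Leveling path lost [OR]: Inboard safety relay lost=not, Standby main contactor faulted=not, Redundant leveling sensor stuck=not → no input occurs → does not occur.
Controller branch unavailable [AND]: C drive VFD fails=not, Leveling path lost=not → not all inputs occur → does not occur.
Safety circuit down [AND]: #1 door interlock offline=not, Lower door operator faulted=not → not all inputs occur → does not occur.
Brake release fails [OR]: Safety circuit down=not, C hoist motor fails=not, Upper governor switch fails=not → no input occurs → does not occur.
Drive chain fails [OR]: Controller branch unavailable=not, Brake release fails=not, Primary brake coil offline=not, Emergency encoder lost=not → no input occurs → does not occur.
Door loop fails [OR]: Backup drive VFD 2 is inoperative=occurs, Auxiliary safety relay 2 is down=not, #1 main contactor 2 malfunctions=not → at least one input occurs → occurs.
Leveling path 2 lost [OR]: Main leveling sensor 2 is out=occurs, Upper door interlock 2 degraded=occurs, Inboard door operator 2 stuck=occurs → at least one input occurs → occurs.
Controller branch 2 fails [AND]: Leveling path 2 lost=occurs, Lower hoist motor 2 degraded=not → not all inputs occur → does not occur.
Safety circuit 2 down [AND]: Door loop fails=occurs, Controller branch 2 fails=not → not all inputs occur → does not occur.
Elevator stuck between floors [OR]: Drive chain fails=not, Safety circuit 2 down=not → no input occurs → does not occur.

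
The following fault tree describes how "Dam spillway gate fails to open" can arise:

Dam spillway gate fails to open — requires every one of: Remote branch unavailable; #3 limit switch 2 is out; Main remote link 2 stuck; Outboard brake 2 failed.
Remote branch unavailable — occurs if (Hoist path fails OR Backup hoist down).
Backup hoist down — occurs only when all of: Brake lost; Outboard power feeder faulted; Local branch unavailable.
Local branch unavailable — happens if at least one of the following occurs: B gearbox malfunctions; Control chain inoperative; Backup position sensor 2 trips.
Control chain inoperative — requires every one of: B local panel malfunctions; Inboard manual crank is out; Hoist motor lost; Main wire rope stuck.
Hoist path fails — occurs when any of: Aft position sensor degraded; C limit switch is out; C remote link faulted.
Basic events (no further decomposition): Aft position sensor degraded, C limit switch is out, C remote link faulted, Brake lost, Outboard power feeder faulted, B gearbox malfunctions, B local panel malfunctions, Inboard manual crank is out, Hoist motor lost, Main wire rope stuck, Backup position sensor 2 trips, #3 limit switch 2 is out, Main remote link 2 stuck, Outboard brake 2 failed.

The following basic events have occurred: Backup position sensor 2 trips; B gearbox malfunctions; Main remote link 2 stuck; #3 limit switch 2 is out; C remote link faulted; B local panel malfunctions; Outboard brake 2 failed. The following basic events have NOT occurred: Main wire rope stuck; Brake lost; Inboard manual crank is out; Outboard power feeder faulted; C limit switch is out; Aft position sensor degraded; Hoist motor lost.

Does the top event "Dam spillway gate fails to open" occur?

Hoist path fails [OR]: Aft position sensor degraded=not, C limit switch is out=not, C remote link faulted=occurs → at least one input occurs → occurs.
Control chain inoperative [AND]: B local panel malfunctions=occurs, Inboard manual crank is out=not, Hoist motor lost=not, Main wire rope stuck=not → not all inputs occur → does not occur.
Local branch unavailable [OR]: B gearbox malfunctions=occurs, Control chain inoperative=not, Backup position sensor 2 trips=occurs → at least one input occurs → occurs.
Backup hoist down [AND]: Brake lost=not, Outboard power feeder faulted=not, Local branch unavailable=occurs → not all inputs occur → does not occur.
Remote branch unavailable [OR]: Hoist path fails=occurs, Backup hoist down=not → at least one input occurs → occurs.
Dam spillway gate fails to open [AND]: Remote branch unavailable=occurs, #3 limit switch 2 is out=occurs, Main remote link 2 stuck=occurs, Outboard brake 2 failed=occurs → all inputs occur → occurs.

Yes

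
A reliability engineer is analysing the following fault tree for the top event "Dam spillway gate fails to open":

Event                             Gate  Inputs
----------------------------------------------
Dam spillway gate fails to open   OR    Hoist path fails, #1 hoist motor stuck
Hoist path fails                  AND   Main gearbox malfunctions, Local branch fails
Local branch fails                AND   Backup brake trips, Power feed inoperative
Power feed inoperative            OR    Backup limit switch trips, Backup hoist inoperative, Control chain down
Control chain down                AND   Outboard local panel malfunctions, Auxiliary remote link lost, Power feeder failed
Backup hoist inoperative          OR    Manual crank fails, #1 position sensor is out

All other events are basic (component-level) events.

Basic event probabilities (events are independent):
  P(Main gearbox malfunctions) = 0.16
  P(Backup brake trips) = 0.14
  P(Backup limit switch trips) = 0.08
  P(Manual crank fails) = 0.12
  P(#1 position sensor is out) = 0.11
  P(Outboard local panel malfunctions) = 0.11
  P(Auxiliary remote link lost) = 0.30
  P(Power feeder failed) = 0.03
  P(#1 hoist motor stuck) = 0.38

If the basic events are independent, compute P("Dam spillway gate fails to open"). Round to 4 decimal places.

0.3839

P(Backup hoist inoperative) [OR] = 1 − (1−0.12) × (1−0.11) = 0.216800
P(Control chain down) [AND] = 0.11 × 0.30 × 0.03 = 0.000990
P(Power feed inoperative) [OR] = 1 − (1−0.08) × (1−0.216800) × (1−0.000990) = 0.280169
P(Local branch fails) [AND] = 0.14 × 0.280169 = 0.039224
P(Hoist path fails) [AND] = 0.16 × 0.039224 = 0.006276
P(Dam spillway gate fails to open) [OR] = 1 − (1−0.006276) × (1−0.38) = 0.383891
Rounded to 4 decimal places: P(Dam spillway gate fails to open) ≈ 0.3839.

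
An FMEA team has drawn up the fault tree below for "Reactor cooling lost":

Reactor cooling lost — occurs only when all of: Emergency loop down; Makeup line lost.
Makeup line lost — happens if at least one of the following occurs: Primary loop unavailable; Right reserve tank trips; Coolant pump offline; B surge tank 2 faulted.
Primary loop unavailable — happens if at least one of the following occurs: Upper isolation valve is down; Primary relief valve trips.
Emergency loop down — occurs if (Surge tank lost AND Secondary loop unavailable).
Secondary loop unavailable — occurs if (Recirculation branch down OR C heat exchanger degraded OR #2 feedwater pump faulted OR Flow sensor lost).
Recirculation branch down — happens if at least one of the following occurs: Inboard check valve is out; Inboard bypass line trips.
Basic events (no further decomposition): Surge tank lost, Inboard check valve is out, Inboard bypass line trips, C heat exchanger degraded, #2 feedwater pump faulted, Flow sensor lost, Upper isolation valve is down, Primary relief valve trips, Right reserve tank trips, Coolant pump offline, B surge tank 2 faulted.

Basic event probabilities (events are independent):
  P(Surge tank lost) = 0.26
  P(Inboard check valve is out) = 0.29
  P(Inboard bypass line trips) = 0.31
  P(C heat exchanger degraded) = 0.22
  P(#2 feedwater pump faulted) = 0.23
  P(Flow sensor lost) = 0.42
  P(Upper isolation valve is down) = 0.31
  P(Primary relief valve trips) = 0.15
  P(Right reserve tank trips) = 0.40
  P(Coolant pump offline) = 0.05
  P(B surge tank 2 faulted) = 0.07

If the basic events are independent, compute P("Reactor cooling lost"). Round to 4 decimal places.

0.1486

P(Recirculation branch down) [OR] = 1 − (1−0.29) × (1−0.31) = 0.510100
P(Secondary loop unavailable) [OR] = 1 − (1−0.510100) × (1−0.22) × (1−0.23) × (1−0.42) = 0.829344
P(Emergency loop down) [AND] = 0.26 × 0.829344 = 0.215629
P(Primary loop unavailable) [OR] = 1 − (1−0.31) × (1−0.15) = 0.413500
P(Makeup line lost) [OR] = 1 − (1−0.413500) × (1−0.40) × (1−0.05) × (1−0.07) = 0.689096
P(Reactor cooling lost) [AND] = 0.215629 × 0.689096 = 0.148589
Rounded to 4 decimal places: P(Reactor cooling lost) ≈ 0.1486.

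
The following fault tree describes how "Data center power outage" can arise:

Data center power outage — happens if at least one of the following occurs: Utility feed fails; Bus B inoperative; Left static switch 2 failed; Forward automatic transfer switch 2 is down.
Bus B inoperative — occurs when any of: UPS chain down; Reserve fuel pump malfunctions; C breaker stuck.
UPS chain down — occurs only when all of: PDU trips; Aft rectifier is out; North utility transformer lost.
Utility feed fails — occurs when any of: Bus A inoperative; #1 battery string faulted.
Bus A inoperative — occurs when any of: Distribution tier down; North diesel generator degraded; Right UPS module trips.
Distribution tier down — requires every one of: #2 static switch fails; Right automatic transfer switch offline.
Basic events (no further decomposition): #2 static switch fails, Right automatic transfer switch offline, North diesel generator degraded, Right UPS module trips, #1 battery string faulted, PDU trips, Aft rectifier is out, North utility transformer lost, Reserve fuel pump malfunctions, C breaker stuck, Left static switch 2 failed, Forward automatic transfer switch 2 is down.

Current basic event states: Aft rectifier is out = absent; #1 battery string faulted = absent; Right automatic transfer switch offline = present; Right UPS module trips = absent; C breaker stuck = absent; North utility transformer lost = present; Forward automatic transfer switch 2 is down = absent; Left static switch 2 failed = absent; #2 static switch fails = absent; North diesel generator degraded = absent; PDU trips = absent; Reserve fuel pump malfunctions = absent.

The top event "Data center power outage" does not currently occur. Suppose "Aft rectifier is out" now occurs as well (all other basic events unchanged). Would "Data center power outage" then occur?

Counterfactual: set "Aft rectifier is out" to occurred.
Distribution tier down [AND]: #2 static switch fails=not, Right automatic transfer switch offline=occurs → not all inputs occur → does not occur.
Bus A inoperative [OR]: Distribution tier down=not, North diesel generator degraded=not, Right UPS module trips=not → no input occurs → does not occur.
Utility feed fails [OR]: Bus A inoperative=not, #1 battery string faulted=not → no input occurs → does not occur.
UPS chain down [AND]: PDU trips=not, Aft rectifier is out=occurs, North utility transformer lost=occurs → not all inputs occur → does not occur.
Bus B inoperative [OR]: UPS chain down=not, Reserve fuel pump malfunctions=not, C breaker stuck=not → no input occurs → does not occur.
Data center power outage [OR]: Utility feed fails=not, Bus B inoperative=not, Left static switch 2 failed=not, Forward automatic transfer switch 2 is down=not → no input occurs → does not occur.

No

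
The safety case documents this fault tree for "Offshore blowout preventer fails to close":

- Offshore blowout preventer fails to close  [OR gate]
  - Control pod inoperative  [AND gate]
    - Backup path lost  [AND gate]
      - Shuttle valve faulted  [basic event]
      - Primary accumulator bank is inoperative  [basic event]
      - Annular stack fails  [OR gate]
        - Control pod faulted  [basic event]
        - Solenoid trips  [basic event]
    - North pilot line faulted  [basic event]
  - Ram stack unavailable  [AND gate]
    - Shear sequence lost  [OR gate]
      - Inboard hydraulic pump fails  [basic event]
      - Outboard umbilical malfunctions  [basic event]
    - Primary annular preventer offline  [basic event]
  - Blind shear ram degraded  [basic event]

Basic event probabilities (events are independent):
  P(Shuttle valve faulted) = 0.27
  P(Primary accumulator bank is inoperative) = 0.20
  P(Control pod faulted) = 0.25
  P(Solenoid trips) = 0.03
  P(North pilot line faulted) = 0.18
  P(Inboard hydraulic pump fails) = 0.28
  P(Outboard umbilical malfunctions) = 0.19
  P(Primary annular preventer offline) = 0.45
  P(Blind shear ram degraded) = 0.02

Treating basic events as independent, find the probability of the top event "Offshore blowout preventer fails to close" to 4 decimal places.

P(Annular stack fails) [OR] = 1 − (1−0.25) × (1−0.03) = 0.272500
P(Backup path lost) [AND] = 0.27 × 0.20 × 0.272500 = 0.014715
P(Control pod inoperative) [AND] = 0.014715 × 0.18 = 0.002649
P(Shear sequence lost) [OR] = 1 − (1−0.28) × (1−0.19) = 0.416800
P(Ram stack unavailable) [AND] = 0.416800 × 0.45 = 0.187560
P(Offshore blowout preventer fails to close) [OR] = 1 − (1−0.002649) × (1−0.187560) × (1−0.02) = 0.205918
Rounded to 4 decimal places: P(Offshore blowout preventer fails to close) ≈ 0.2059.

0.2059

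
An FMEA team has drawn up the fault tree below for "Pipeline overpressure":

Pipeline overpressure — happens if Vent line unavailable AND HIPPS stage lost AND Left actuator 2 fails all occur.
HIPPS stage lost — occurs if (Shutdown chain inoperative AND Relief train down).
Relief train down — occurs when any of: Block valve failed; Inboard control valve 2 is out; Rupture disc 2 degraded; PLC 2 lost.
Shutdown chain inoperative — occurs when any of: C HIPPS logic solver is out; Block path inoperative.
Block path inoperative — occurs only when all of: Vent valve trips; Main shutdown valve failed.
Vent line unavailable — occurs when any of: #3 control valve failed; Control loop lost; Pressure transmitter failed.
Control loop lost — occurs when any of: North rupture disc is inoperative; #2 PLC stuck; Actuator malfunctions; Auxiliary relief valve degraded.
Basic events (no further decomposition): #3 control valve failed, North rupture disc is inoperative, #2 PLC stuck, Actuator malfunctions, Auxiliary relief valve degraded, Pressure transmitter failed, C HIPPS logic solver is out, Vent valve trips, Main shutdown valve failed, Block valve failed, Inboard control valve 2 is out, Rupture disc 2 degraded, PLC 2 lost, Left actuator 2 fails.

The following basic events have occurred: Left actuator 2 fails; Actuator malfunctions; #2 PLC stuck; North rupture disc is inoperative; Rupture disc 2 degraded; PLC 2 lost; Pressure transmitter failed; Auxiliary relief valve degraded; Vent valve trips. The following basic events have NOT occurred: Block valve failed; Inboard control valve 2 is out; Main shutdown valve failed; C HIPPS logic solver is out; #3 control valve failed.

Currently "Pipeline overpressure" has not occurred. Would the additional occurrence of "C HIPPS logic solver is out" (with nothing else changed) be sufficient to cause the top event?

Counterfactual: set "C HIPPS logic solver is out" to occurred.
Control loop lost [OR]: North rupture disc is inoperative=occurs, #2 PLC stuck=occurs, Actuator malfunctions=occurs, Auxiliary relief valve degraded=occurs → at least one input occurs → occurs.
Vent line unavailable [OR]: #3 control valve failed=not, Control loop lost=occurs, Pressure transmitter failed=occurs → at least one input occurs → occurs.
Block path inoperative [AND]: Vent valve trips=occurs, Main shutdown valve failed=not → not all inputs occur → does not occur.
Shutdown chain inoperative [OR]: C HIPPS logic solver is out=occurs, Block path inoperative=not → at least one input occurs → occurs.
Relief train down [OR]: Block valve failed=not, Inboard control valve 2 is out=not, Rupture disc 2 degraded=occurs, PLC 2 lost=occurs → at least one input occurs → occurs.
HIPPS stage lost [AND]: Shutdown chain inoperative=occurs, Relief train down=occurs → all inputs occur → occurs.
Pipeline overpressure [AND]: Vent line unavailable=occurs, HIPPS stage lost=occurs, Left actuator 2 fails=occurs → all inputs occur → occurs.

Yes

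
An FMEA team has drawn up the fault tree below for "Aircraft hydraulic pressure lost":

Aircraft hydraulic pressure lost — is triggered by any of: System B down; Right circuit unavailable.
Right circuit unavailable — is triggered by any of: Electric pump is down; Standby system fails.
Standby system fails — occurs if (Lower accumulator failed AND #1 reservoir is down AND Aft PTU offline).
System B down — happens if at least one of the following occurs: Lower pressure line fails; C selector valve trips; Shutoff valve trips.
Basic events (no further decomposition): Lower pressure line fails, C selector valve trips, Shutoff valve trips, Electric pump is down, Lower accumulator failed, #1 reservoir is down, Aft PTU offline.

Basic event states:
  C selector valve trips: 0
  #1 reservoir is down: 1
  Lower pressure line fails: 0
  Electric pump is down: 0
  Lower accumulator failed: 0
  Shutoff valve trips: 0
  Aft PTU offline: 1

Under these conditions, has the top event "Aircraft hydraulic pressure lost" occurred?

System B down [OR]: Lower pressure line fails=not, C selector valve trips=not, Shutoff valve trips=not → no input occurs → does not occur.
Standby system fails [AND]: Lower accumulator failed=not, #1 reservoir is down=occurs, Aft PTU offline=occurs → not all inputs occur → does not occur.
Right circuit unavailable [OR]: Electric pump is down=not, Standby system fails=not → no input occurs → does not occur.
Aircraft hydraulic pressure lost [OR]: System B down=not, Right circuit unavailable=not → no input occurs → does not occur.

No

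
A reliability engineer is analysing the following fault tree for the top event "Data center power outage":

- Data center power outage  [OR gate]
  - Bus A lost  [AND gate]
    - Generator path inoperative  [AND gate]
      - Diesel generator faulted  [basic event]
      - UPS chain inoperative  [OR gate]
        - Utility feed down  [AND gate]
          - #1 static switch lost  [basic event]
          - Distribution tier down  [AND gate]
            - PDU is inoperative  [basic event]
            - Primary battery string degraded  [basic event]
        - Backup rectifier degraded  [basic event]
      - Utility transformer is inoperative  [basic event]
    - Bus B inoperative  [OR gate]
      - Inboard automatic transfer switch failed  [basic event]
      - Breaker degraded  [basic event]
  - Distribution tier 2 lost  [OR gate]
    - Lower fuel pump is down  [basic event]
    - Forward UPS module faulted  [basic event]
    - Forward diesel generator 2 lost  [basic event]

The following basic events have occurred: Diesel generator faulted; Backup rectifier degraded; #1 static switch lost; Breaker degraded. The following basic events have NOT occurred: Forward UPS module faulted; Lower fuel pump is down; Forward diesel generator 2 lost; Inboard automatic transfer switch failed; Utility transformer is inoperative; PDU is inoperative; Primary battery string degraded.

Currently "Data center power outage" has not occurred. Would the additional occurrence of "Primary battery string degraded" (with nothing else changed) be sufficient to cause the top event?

Counterfactual: set "Primary battery string degraded" to occurred.
Distribution tier down [AND]: PDU is inoperative=not, Primary battery string degraded=occurs → not all inputs occur → does not occur.
Utility feed down [AND]: #1 static switch lost=occurs, Distribution tier down=not → not all inputs occur → does not occur.
UPS chain inoperative [OR]: Utility feed down=not, Backup rectifier degraded=occurs → at least one input occurs → occurs.
Generator path inoperative [AND]: Diesel generator faulted=occurs, UPS chain inoperative=occurs, Utility transformer is inoperative=not → not all inputs occur → does not occur.
Bus B inoperative [OR]: Inboard automatic transfer switch failed=not, Breaker degraded=occurs → at least one input occurs → occurs.
Bus A lost [AND]: Generator path inoperative=not, Bus B inoperative=occurs → not all inputs occur → does not occur.
Distribution tier 2 lost [OR]: Lower fuel pump is down=not, Forward UPS module faulted=not, Forward diesel generator 2 lost=not → no input occurs → does not occur.
Data center power outage [OR]: Bus A lost=not, Distribution tier 2 lost=not → no input occurs → does not occur.

No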